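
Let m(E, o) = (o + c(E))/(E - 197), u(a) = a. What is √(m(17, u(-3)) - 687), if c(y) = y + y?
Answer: I*√618455/30 ≈ 26.214*I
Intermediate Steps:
c(y) = 2*y
m(E, o) = (o + 2*E)/(-197 + E) (m(E, o) = (o + 2*E)/(E - 197) = (o + 2*E)/(-197 + E))
√(m(17, u(-3)) - 687) = √((-3 + 2*17)/(-197 + 17) - 687) = √((-3 + 34)/(-180) - 687) = √(-1/180*31 - 687) = √(-31/180 - 687) = √(-123691/180) = I*√618455/30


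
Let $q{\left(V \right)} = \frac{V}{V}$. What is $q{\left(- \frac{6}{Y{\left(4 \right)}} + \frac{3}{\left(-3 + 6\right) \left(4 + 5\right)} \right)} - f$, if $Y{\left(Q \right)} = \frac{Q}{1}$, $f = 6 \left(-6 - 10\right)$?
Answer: $97$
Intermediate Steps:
$f = -96$ ($f = 6 \left(-16\right) = -96$)
$Y{\left(Q \right)} = Q$ ($Y{\left(Q \right)} = Q 1 = Q$)
$q{\left(V \right)} = 1$
$q{\left(- \frac{6}{Y{\left(4 \right)}} + \frac{3}{\left(-3 + 6\right) \left(4 + 5\right)} \right)} - f = 1 - -96 = 1 + 96 = 97$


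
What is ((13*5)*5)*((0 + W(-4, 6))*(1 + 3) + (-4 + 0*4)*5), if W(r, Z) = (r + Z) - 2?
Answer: -6500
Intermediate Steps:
W(r, Z) = -2 + Z + r (W(r, Z) = (Z + r) - 2 = -2 + Z + r)
((13*5)*5)*((0 + W(-4, 6))*(1 + 3) + (-4 + 0*4)*5) = ((13*5)*5)*((0 + (-2 + 6 - 4))*(1 + 3) + (-4 + 0*4)*5) = (65*5)*((0 + 0)*4 + (-4 + 0)*5) = 325*(0*4 - 4*5) = 325*(0 - 20) = 325*(-20) = -6500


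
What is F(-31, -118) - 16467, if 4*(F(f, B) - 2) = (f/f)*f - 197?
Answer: -16522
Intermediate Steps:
F(f, B) = -189/4 + f/4 (F(f, B) = 2 + ((f/f)*f - 197)/4 = 2 + (1*f - 197)/4 = 2 + (f - 197)/4 = 2 + (-197 + f)/4 = 2 + (-197/4 + f/4) = -189/4 + f/4)
F(-31, -118) - 16467 = (-189/4 + (¼)*(-31)) - 16467 = (-189/4 - 31/4) - 16467 = -55 - 16467 = -16522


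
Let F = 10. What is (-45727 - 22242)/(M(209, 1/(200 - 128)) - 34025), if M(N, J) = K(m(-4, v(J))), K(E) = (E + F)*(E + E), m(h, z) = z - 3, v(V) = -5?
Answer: 67969/34057 ≈ 1.9957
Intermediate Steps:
m(h, z) = -3 + z
K(E) = 2*E*(10 + E) (K(E) = (E + 10)*(E + E) = (10 + E)*(2*E) = 2*E*(10 + E))
M(N, J) = -32 (M(N, J) = 2*(-3 - 5)*(10 + (-3 - 5)) = 2*(-8)*(10 - 8) = 2*(-8)*2 = -32)
(-45727 - 22242)/(M(209, 1/(200 - 128)) - 34025) = (-45727 - 22242)/(-32 - 34025) = -67969/(-34057) = -67969*(-1/34057) = 67969/34057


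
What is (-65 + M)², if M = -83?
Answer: 21904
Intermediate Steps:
(-65 + M)² = (-65 - 83)² = (-148)² = 21904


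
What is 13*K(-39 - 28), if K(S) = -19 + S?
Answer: -1118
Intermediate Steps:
13*K(-39 - 28) = 13*(-19 + (-39 - 28)) = 13*(-19 - 67) = 13*(-86) = -1118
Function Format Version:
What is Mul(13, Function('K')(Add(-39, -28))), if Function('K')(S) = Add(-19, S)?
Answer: -1118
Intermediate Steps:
Mul(13, Function('K')(Add(-39, -28))) = Mul(13, Add(-19, Add(-39, -28))) = Mul(13, Add(-19, -67)) = Mul(13, -86) = -1118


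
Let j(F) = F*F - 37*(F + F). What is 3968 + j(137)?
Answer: 12599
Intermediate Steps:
j(F) = F**2 - 74*F
3968 + j(137) = 3968 + 137*(-74 + 137) = 3968 + 137*63 = 3968 + 8631 = 12599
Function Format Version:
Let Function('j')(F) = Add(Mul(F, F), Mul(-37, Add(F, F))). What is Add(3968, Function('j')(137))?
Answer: 12599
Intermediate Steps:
Function('j')(F) = Add(Pow(F, 2), Mul(-74, F)) (Function('j')(F) = Add(Pow(F, 2), Mul(-37, Mul(2, F))) = Add(Pow(F, 2), Mul(-74, F)))
Add(3968, Function('j')(137)) = Add(3968, Mul(137, Add(-74, 137))) = Add(3968, Mul(137, 63)) = Add(3968, 8631) = 12599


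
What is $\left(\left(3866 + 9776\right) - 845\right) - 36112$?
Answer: $-23315$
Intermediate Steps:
$\left(\left(3866 + 9776\right) - 845\right) - 36112 = \left(13642 - 845\right) - 36112 = 12797 - 36112 = -23315$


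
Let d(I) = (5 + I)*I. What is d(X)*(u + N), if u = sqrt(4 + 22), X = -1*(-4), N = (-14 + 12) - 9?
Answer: -396 + 36*sqrt(26) ≈ -212.44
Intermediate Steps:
N = -11 (N = -2 - 9 = -11)
X = 4
d(I) = I*(5 + I)
u = sqrt(26) ≈ 5.0990
d(X)*(u + N) = (4*(5 + 4))*(sqrt(26) - 11) = (4*9)*(-11 + sqrt(26)) = 36*(-11 + sqrt(26)) = -396 + 36*sqrt(26)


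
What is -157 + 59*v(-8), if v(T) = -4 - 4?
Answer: -629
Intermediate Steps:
v(T) = -8
-157 + 59*v(-8) = -157 + 59*(-8) = -157 - 472 = -629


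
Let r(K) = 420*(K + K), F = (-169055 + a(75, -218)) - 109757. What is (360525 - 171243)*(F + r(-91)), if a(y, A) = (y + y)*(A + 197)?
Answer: -67839047364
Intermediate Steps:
a(y, A) = 2*y*(197 + A) (a(y, A) = (2*y)*(197 + A) = 2*y*(197 + A))
F = -281962 (F = (-169055 + 2*75*(197 - 218)) - 109757 = (-169055 + 2*75*(-21)) - 109757 = (-169055 - 3150) - 109757 = -172205 - 109757 = -281962)
r(K) = 840*K (r(K) = 420*(2*K) = 840*K)
(360525 - 171243)*(F + r(-91)) = (360525 - 171243)*(-281962 + 840*(-91)) = 189282*(-281962 - 76440) = 189282*(-358402) = -67839047364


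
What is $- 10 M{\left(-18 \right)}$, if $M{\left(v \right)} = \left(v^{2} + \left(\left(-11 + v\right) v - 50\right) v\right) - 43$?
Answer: $82150$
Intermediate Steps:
$M{\left(v \right)} = -43 + v^{2} + v \left(-50 + v \left(-11 + v\right)\right)$ ($M{\left(v \right)} = \left(v^{2} + \left(v \left(-11 + v\right) - 50\right) v\right) - 43 = \left(v^{2} + \left(-50 + v \left(-11 + v\right)\right) v\right) - 43 = \left(v^{2} + v \left(-50 + v \left(-11 + v\right)\right)\right) - 43 = -43 + v^{2} + v \left(-50 + v \left(-11 + v\right)\right)$)
$- 10 M{\left(-18 \right)} = - 10 \left(-43 + \left(-18\right)^{3} - -900 - 10 \left(-18\right)^{2}\right) = - 10 \left(-43 - 5832 + 900 - 3240\right) = \left(-10\right) \left(-8215\right) = 82150$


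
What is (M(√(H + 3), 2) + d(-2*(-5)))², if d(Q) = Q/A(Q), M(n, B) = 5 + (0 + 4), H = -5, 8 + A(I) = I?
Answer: 196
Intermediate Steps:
A(I) = -8 + I
M(n, B) = 9 (M(n, B) = 5 + 4 = 9)
d(Q) = Q/(-8 + Q)
(M(√(H + 3), 2) + d(-2*(-5)))² = (9 + (-2*(-5))/(-8 - 2*(-5)))² = (9 + 10/(-8 + 10))² = (9 + 10/2)² = (9 + 10*(½))² = (9 + 5)² = 14² = 196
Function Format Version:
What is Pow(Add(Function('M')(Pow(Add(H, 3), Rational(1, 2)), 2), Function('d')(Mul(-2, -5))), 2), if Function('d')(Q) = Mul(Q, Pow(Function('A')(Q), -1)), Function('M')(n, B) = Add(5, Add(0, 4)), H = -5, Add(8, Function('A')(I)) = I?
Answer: 196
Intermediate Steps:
Function('A')(I) = Add(-8, I)
Function('M')(n, B) = 9 (Function('M')(n, B) = Add(5, 4) = 9)
Function('d')(Q) = Mul(Q, Pow(Add(-8, Q), -1))
Pow(Add(Function('M')(Pow(Add(H, 3), Rational(1, 2)), 2), Function('d')(Mul(-2, -5))), 2) = Pow(Add(9, Mul(Mul(-2, -5), Pow(Add(-8, Mul(-2, -5)), -1))), 2) = Pow(Add(9, Mul(10, Pow(Add(-8, 10), -1))), 2) = Pow(Add(9, Mul(10, Pow(2, -1))), 2) = Pow(Add(9, Mul(10, Rational(1, 2))), 2) = Pow(Add(9, 5), 2) = Pow(14, 2) = 196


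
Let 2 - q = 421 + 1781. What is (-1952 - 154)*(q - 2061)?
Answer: 8973666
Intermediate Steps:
q = -2200 (q = 2 - (421 + 1781) = 2 - 1*2202 = 2 - 2202 = -2200)
(-1952 - 154)*(q - 2061) = (-1952 - 154)*(-2200 - 2061) = -2106*(-4261) = 8973666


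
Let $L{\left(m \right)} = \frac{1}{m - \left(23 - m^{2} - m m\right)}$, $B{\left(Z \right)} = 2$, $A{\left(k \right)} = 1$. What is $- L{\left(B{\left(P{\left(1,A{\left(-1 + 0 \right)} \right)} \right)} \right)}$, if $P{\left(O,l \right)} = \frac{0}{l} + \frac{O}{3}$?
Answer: $\frac{1}{13} \approx 0.076923$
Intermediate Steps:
$P{\left(O,l \right)} = \frac{O}{3}$ ($P{\left(O,l \right)} = 0 + O \frac{1}{3} = 0 + \frac{O}{3} = \frac{O}{3}$)
$L{\left(m \right)} = \frac{1}{-23 + m + 2 m^{2}}$ ($L{\left(m \right)} = \frac{1}{m + \left(\left(m^{2} + m^{2}\right) - 23\right)} = \frac{1}{m + \left(2 m^{2} - 23\right)} = \frac{1}{m + \left(-23 + 2 m^{2}\right)} = \frac{1}{-23 + m + 2 m^{2}}$)
$- L{\left(B{\left(P{\left(1,A{\left(-1 + 0 \right)} \right)} \right)} \right)} = - \frac{1}{-23 + 2 + 2 \cdot 2^{2}} = - \frac{1}{-23 + 2 + 2 \cdot 4} = - \frac{1}{-23 + 2 + 8} = - \frac{1}{-13} = \left(-1\right) \left(- \frac{1}{13}\right) = \frac{1}{13}$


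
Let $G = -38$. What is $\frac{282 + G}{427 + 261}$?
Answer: $\frac{61}{172} \approx 0.35465$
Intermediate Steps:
$\frac{282 + G}{427 + 261} = \frac{282 - 38}{427 + 261} = \frac{244}{688} = 244 \cdot \frac{1}{688} = \frac{61}{172}$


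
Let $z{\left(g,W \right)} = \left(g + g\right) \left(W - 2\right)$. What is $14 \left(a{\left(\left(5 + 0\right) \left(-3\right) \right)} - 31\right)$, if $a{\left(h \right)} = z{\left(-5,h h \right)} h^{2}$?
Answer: $-7024934$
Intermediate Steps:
$z{\left(g,W \right)} = 2 g \left(-2 + W\right)$
$a{\left(h \right)} = h^{2} \left(20 - 10 h^{2}\right)$ ($a{\left(h \right)} = 2 \left(-5\right) \left(-2 + h h\right) h^{2} = 2 \left(-5\right) \left(-2 + h^{2}\right) h^{2} = \left(20 - 10 h^{2}\right) h^{2} = h^{2} \left(20 - 10 h^{2}\right)$)
$14 \left(a{\left(\left(5 + 0\right) \left(-3\right) \right)} - 31\right) = 14 \left(10 \left(\left(5 + 0\right) \left(-3\right)\right)^{2} \left(2 - \left(\left(5 + 0\right) \left(-3\right)\right)^{2}\right) - 31\right) = 14 \left(10 \left(5 \left(-3\right)\right)^{2} \left(2 - \left(5 \left(-3\right)\right)^{2}\right) - 31\right) = 14 \left(10 \left(-15\right)^{2} \left(2 - \left(-15\right)^{2}\right) - 31\right) = 14 \left(10 \cdot 225 \left(2 - 225\right) - 31\right) = 14 \left(10 \cdot 225 \left(-223\right) - 31\right) = 14 \left(-501750 - 31\right) = 14 \left(-501781\right) = -7024934$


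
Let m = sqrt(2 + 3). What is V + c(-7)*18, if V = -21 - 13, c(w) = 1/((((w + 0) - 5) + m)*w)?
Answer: -32866/973 + 18*sqrt(5)/973 ≈ -33.737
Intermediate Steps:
m = sqrt(5) ≈ 2.2361
c(w) = 1/(w*(-5 + w + sqrt(5))) (c(w) = 1/((((w + 0) - 5) + sqrt(5))*w) = 1/(((w - 5) + sqrt(5))*w) = 1/(((-5 + w) + sqrt(5))*w) = 1/((-5 + w + sqrt(5))*w) = 1/(w*(-5 + w + sqrt(5))))
V = -34
V + c(-7)*18 = -34 + (1/((-7)*(-5 - 7 + sqrt(5))))*18 = -34 - 1/(7*(-12 + sqrt(5)))*18 = -34 - 18/(7*(-12 + sqrt(5)))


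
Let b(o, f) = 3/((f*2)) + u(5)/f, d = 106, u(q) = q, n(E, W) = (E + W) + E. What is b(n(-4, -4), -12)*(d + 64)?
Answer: -1105/12 ≈ -92.083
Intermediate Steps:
n(E, W) = W + 2*E
b(o, f) = 13/(2*f) (b(o, f) = 3/((f*2)) + 5/f = 3/((2*f)) + 5/f = 3*(1/(2*f)) + 5/f = 3/(2*f) + 5/f = 13/(2*f))
b(n(-4, -4), -12)*(d + 64) = ((13/2)/(-12))*(106 + 64) = ((13/2)*(-1/12))*170 = -13/24*170 = -1105/12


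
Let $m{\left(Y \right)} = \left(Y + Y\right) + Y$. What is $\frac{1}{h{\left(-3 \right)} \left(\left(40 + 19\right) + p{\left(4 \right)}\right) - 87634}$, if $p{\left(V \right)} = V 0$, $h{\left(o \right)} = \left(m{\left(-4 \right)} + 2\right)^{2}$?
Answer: $- \frac{1}{81734} \approx -1.2235 \cdot 10^{-5}$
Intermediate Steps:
$m{\left(Y \right)} = 3 Y$ ($m{\left(Y \right)} = 2 Y + Y = 3 Y$)
$h{\left(o \right)} = 100$ ($h{\left(o \right)} = \left(3 \left(-4\right) + 2\right)^{2} = \left(-12 + 2\right)^{2} = \left(-10\right)^{2} = 100$)
$p{\left(V \right)} = 0$
$\frac{1}{h{\left(-3 \right)} \left(\left(40 + 19\right) + p{\left(4 \right)}\right) - 87634} = \frac{1}{100 \left(\left(40 + 19\right) + 0\right) - 87634} = \frac{1}{100 \left(59 + 0\right) - 87634} = \frac{1}{100 \cdot 59 - 87634} = \frac{1}{5900 - 87634} = \frac{1}{-81734} = - \frac{1}{81734}$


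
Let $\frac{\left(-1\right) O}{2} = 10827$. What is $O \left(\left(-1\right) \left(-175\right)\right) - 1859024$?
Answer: $-5648474$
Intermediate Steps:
$O = -21654$ ($O = \left(-2\right) 10827 = -21654$)
$O \left(\left(-1\right) \left(-175\right)\right) - 1859024 = - 21654 \left(\left(-1\right) \left(-175\right)\right) - 1859024 = \left(-21654\right) 175 - 1859024 = -3789450 - 1859024 = -5648474$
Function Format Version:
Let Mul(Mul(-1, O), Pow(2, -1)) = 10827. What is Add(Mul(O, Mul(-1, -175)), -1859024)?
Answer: -5648474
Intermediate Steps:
O = -21654 (O = Mul(-2, 10827) = -21654)
Add(Mul(O, Mul(-1, -175)), -1859024) = Add(Mul(-21654, Mul(-1, -175)), -1859024) = Add(Mul(-21654, 175), -1859024) = Add(-3789450, -1859024) = -5648474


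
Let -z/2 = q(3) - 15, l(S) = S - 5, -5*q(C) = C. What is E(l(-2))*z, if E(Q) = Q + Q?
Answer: -2184/5 ≈ -436.80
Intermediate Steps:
q(C) = -C/5
l(S) = -5 + S
E(Q) = 2*Q
z = 156/5 (z = -2*(-1/5*3 - 15) = -2*(-3/5 - 15) = -2*(-78/5) = 156/5 ≈ 31.200)
E(l(-2))*z = (2*(-5 - 2))*(156/5) = (2*(-7))*(156/5) = -14*156/5 = -2184/5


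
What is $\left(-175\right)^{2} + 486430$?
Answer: $517055$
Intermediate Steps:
$\left(-175\right)^{2} + 486430 = 30625 + 486430 = 517055$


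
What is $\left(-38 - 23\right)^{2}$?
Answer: $3721$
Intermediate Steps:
$\left(-38 - 23\right)^{2} = \left(-61\right)^{2} = 3721$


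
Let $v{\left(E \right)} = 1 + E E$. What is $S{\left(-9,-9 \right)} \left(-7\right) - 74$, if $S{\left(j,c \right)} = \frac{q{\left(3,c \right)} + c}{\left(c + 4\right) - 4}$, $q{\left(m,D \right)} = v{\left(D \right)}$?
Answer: $- \frac{155}{9} \approx -17.222$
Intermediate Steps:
$v{\left(E \right)} = 1 + E^{2}$
$q{\left(m,D \right)} = 1 + D^{2}$
$S{\left(j,c \right)} = \frac{1 + c + c^{2}}{c}$ ($S{\left(j,c \right)} = \frac{\left(1 + c^{2}\right) + c}{\left(c + 4\right) - 4} = \frac{1 + c + c^{2}}{\left(4 + c\right) - 4} = \frac{1 + c + c^{2}}{c}$)
$S{\left(-9,-9 \right)} \left(-7\right) - 74 = \left(1 - 9 + \frac{1}{-9}\right) \left(-7\right) - 74 = \left(1 - 9 - \frac{1}{9}\right) \left(-7\right) - 74 = \left(- \frac{73}{9}\right) \left(-7\right) - 74 = \frac{511}{9} - 74 = - \frac{155}{9}$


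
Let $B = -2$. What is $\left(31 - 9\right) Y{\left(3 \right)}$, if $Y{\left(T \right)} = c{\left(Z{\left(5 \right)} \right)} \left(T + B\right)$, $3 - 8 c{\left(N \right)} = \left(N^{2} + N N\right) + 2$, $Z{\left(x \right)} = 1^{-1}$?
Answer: $- \frac{11}{4} \approx -2.75$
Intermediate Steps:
$Z{\left(x \right)} = 1$
$c{\left(N \right)} = \frac{1}{8} - \frac{N^{2}}{4}$ ($c{\left(N \right)} = \frac{3}{8} - \frac{\left(N^{2} + N N\right) + 2}{8} = \frac{3}{8} - \frac{\left(N^{2} + N^{2}\right) + 2}{8} = \frac{3}{8} - \frac{2 N^{2} + 2}{8} = \frac{3}{8} - \frac{2 + 2 N^{2}}{8} = \frac{3}{8} - \left(\frac{1}{4} + \frac{N^{2}}{4}\right) = \frac{1}{8} - \frac{N^{2}}{4}$)
$Y{\left(T \right)} = \frac{1}{4} - \frac{T}{8}$ ($Y{\left(T \right)} = \left(\frac{1}{8} - \frac{1^{2}}{4}\right) \left(T - 2\right) = \left(\frac{1}{8} - \frac{1}{4}\right) \left(-2 + T\right) = - \frac{-2 + T}{8} = \frac{1}{4} - \frac{T}{8}$)
$\left(31 - 9\right) Y{\left(3 \right)} = \left(31 - 9\right) \left(\frac{1}{4} - \frac{3}{8}\right) = 22 \left(\frac{1}{4} - \frac{3}{8}\right) = 22 \left(- \frac{1}{8}\right) = - \frac{11}{4}$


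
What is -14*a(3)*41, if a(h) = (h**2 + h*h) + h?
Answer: -12054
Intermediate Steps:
a(h) = h + 2*h**2 (a(h) = (h**2 + h**2) + h = 2*h**2 + h = h + 2*h**2)
-14*a(3)*41 = -42*(1 + 2*3)*41 = -42*(1 + 6)*41 = -42*7*41 = -14*21*41 = -294*41 = -12054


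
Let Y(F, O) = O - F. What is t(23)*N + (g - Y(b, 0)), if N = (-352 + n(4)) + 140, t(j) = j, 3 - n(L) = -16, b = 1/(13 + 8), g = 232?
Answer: -88346/21 ≈ -4207.0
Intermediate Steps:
b = 1/21 ≈ 0.047619
n(L) = 19 (n(L) = 3 - 1*(-16) = 3 + 16 = 19)
N = -193 (N = (-352 + 19) + 140 = -333 + 140 = -193)
t(23)*N + (g - Y(b, 0)) = 23*(-193) + (232 - (0 - 1*1/21)) = -4439 + (232 - (0 - 1/21)) = -4439 + (232 - 1*(-1/21)) = -4439 + (232 + 1/21) = -4439 + 4873/21 = -88346/21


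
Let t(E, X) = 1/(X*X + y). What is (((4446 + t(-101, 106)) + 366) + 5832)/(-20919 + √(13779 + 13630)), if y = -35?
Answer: -2494035245955/4901301679552 - 119223445*√27409/4901301679552 ≈ -0.51288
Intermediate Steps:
t(E, X) = 1/(-35 + X²) (t(E, X) = 1/(X*X - 35) = 1/(X² - 35) = 1/(-35 + X²))
(((4446 + t(-101, 106)) + 366) + 5832)/(-20919 + √(13779 + 13630)) = (((4446 + 1/(-35 + 106²)) + 366) + 5832)/(-20919 + √(13779 + 13630)) = (((4446 + 1/(-35 + 11236)) + 366) + 5832)/(-20919 + √27409) = (((4446 + 1/11201) + 366) + 5832)/(-20919 + √27409) = ((49799647/11201 + 366) + 5832)/(-20919 + √27409) = (53899213/11201 + 5832)/(-20919 + √27409) = 119223445/(11201*(-20919 + √27409))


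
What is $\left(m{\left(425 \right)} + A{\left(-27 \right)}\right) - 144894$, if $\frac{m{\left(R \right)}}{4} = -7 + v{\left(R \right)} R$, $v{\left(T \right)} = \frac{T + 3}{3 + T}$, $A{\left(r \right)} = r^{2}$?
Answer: $-142493$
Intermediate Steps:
$v{\left(T \right)} = 1$ ($v{\left(T \right)} = \frac{3 + T}{3 + T} = 1$)
$m{\left(R \right)} = -28 + 4 R$ ($m{\left(R \right)} = 4 \left(-7 + 1 R\right) = 4 \left(-7 + R\right) = -28 + 4 R$)
$\left(m{\left(425 \right)} + A{\left(-27 \right)}\right) - 144894 = \left(\left(-28 + 4 \cdot 425\right) + \left(-27\right)^{2}\right) - 144894 = \left(\left(-28 + 1700\right) + 729\right) - 144894 = \left(1672 + 729\right) - 144894 = 2401 - 144894 = -142493$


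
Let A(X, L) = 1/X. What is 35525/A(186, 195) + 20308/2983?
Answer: 19710640258/2983 ≈ 6.6077e+6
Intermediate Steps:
35525/A(186, 195) + 20308/2983 = 35525/(1/186) + 20308/2983 = 35525/(1/186) + 20308*(1/2983) = 35525*186 + 20308/2983 = 6607650 + 20308/2983 = 19710640258/2983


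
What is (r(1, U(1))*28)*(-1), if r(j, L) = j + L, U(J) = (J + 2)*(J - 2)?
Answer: 56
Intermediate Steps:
U(J) = (-2 + J)*(2 + J) (U(J) = (2 + J)*(-2 + J) = (-2 + J)*(2 + J))
r(j, L) = L + j
(r(1, U(1))*28)*(-1) = (((-4 + 1**2) + 1)*28)*(-1) = (((-4 + 1) + 1)*28)*(-1) = ((-3 + 1)*28)*(-1) = -2*28*(-1) = -56*(-1) = 56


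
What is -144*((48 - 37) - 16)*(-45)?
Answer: -32400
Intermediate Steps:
-144*((48 - 37) - 16)*(-45) = -144*(11 - 16)*(-45) = -144*(-5)*(-45) = 720*(-45) = -32400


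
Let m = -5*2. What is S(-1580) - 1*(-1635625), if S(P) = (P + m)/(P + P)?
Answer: 516857659/316 ≈ 1.6356e+6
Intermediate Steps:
m = -10
S(P) = (-10 + P)/(2*P) (S(P) = (P - 10)/(P + P) = (-10 + P)/((2*P)) = (-10 + P)*(1/(2*P)) = (-10 + P)/(2*P))
S(-1580) - 1*(-1635625) = (½)*(-10 - 1580)/(-1580) - 1*(-1635625) = (½)*(-1/1580)*(-1590) + 1635625 = 159/316 + 1635625 = 516857659/316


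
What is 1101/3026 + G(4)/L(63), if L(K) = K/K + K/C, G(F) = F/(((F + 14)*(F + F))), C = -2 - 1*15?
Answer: 885907/2505528 ≈ 0.35358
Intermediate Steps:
C = -17 (C = -2 - 15 = -17)
G(F) = 1/(2*(14 + F)) (G(F) = F/(((14 + F)*(2*F))) = F/((2*F*(14 + F))) = F*(1/(2*F*(14 + F))) = 1/(2*(14 + F)))
L(K) = 1 - K/17 (L(K) = K/K + K/(-17) = 1 + K*(-1/17) = 1 - K/17)
1101/3026 + G(4)/L(63) = 1101/3026 + (1/(2*(14 + 4)))/(1 - 1/17*63) = 1101*(1/3026) + ((½)/18)/(1 - 63/17) = 1101/3026 + ((½)*(1/18))/(-46/17) = 1101/3026 + (1/36)*(-17/46) = 1101/3026 - 17/1656 = 885907/2505528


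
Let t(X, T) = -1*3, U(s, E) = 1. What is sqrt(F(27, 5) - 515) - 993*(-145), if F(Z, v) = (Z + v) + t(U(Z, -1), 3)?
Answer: 143985 + 9*I*sqrt(6) ≈ 1.4399e+5 + 22.045*I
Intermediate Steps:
t(X, T) = -3
F(Z, v) = -3 + Z + v (F(Z, v) = (Z + v) - 3 = -3 + Z + v)
sqrt(F(27, 5) - 515) - 993*(-145) = sqrt((-3 + 27 + 5) - 515) - 993*(-145) = sqrt(29 - 515) + 143985 = sqrt(-486) + 143985 = 9*I*sqrt(6) + 143985 = 143985 + 9*I*sqrt(6)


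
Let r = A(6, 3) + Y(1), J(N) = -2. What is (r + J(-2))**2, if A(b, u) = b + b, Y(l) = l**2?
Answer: 121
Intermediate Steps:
A(b, u) = 2*b
r = 13 (r = 2*6 + 1**2 = 12 + 1 = 13)
(r + J(-2))**2 = (13 - 2)**2 = 11**2 = 121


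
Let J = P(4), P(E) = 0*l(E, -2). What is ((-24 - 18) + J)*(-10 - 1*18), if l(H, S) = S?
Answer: 1176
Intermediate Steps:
P(E) = 0 (P(E) = 0*(-2) = 0)
J = 0
((-24 - 18) + J)*(-10 - 1*18) = ((-24 - 18) + 0)*(-10 - 1*18) = (-42 + 0)*(-10 - 18) = -42*(-28) = 1176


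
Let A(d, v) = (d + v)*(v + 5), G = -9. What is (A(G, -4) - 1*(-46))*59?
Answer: 1947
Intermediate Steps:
A(d, v) = (5 + v)*(d + v) (A(d, v) = (d + v)*(5 + v) = (5 + v)*(d + v))
(A(G, -4) - 1*(-46))*59 = (((-4)**2 + 5*(-9) + 5*(-4) - 9*(-4)) - 1*(-46))*59 = ((16 - 45 - 20 + 36) + 46)*59 = (-13 + 46)*59 = 33*59 = 1947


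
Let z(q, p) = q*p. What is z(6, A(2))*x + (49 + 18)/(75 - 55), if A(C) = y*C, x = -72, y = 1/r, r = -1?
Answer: 17347/20 ≈ 867.35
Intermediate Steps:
y = -1 (y = 1/(-1) = -1)
A(C) = -C
z(q, p) = p*q
z(6, A(2))*x + (49 + 18)/(75 - 55) = (-1*2*6)*(-72) + (49 + 18)/(75 - 55) = -2*6*(-72) + 67/20 = -12*(-72) + 67*(1/20) = 864 + 67/20 = 17347/20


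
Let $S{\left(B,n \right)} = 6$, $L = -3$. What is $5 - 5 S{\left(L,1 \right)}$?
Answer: $-25$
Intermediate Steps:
$5 - 5 S{\left(L,1 \right)} = 5 - 30 = -25$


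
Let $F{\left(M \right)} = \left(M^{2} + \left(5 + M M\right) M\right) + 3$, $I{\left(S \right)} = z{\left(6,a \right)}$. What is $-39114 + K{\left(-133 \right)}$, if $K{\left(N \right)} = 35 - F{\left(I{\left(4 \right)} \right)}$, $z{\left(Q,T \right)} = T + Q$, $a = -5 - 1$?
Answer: $-39082$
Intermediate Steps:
$a = -6$ ($a = -5 - 1 = -6$)
$z{\left(Q,T \right)} = Q + T$
$I{\left(S \right)} = 0$ ($I{\left(S \right)} = 6 - 6 = 0$)
$F{\left(M \right)} = 3 + M^{2} + M \left(5 + M^{2}\right)$ ($F{\left(M \right)} = \left(M^{2} + \left(5 + M^{2}\right) M\right) + 3 = \left(M^{2} + M \left(5 + M^{2}\right)\right) + 3 = 3 + M^{2} + M \left(5 + M^{2}\right)$)
$K{\left(N \right)} = 32$ ($K{\left(N \right)} = 35 - \left(3 + 0^{2} + 0^{3} + 5 \cdot 0\right) = 35 - \left(3 + 0 + 0 + 0\right) = 35 - 3 = 32$)
$-39114 + K{\left(-133 \right)} = -39114 + 32 = -39082$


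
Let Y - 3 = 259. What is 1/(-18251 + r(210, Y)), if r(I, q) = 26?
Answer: -1/18225 ≈ -5.4870e-5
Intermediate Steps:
Y = 262 (Y = 3 + 259 = 262)
1/(-18251 + r(210, Y)) = 1/(-18251 + 26) = 1/(-18225) = -1/18225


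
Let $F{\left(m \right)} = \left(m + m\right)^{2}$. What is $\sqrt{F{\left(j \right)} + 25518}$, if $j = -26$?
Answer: $\sqrt{28222} \approx 167.99$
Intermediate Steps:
$F{\left(m \right)} = 4 m^{2}$ ($F{\left(m \right)} = \left(2 m\right)^{2} = 4 m^{2}$)
$\sqrt{F{\left(j \right)} + 25518} = \sqrt{4 \left(-26\right)^{2} + 25518} = \sqrt{4 \cdot 676 + 25518} = \sqrt{2704 + 25518} = \sqrt{28222}$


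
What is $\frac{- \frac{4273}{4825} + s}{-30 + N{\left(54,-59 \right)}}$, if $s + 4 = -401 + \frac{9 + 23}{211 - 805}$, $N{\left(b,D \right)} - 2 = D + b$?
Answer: $\frac{581721406}{47289825} \approx 12.301$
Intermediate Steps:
$N{\left(b,D \right)} = 2 + D + b$ ($N{\left(b,D \right)} = 2 + \left(D + b\right) = 2 + D + b$)
$s = - \frac{120301}{297}$ ($s = -4 - \left(401 - \frac{9 + 23}{211 - 805}\right) = -4 - \left(401 - \frac{32}{-594}\right) = -4 + \left(-401 + 32 \left(- \frac{1}{594}\right)\right) = -4 - \frac{119113}{297} = - \frac{120301}{297} \approx -405.05$)
$\frac{- \frac{4273}{4825} + s}{-30 + N{\left(54,-59 \right)}} = \frac{- \frac{4273}{4825} - \frac{120301}{297}}{-30 + \left(2 - 59 + 54\right)} = \frac{\left(-4273\right) \frac{1}{4825} - \frac{120301}{297}}{-30 - 3} = \frac{- \frac{4273}{4825} - \frac{120301}{297}}{-33} = \left(- \frac{581721406}{1433025}\right) \left(- \frac{1}{33}\right) = \frac{581721406}{47289825}$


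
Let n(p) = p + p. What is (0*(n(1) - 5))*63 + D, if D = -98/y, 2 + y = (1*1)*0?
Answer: 49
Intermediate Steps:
n(p) = 2*p
y = -2 (y = -2 + (1*1)*0 = -2 + 1*0 = -2 + 0 = -2)
D = 49 (D = -98/(-2) = -98*(-1/2) = 49)
(0*(n(1) - 5))*63 + D = (0*(2*1 - 5))*63 + 49 = (0*(2 - 5))*63 + 49 = (0*(-3))*63 + 49 = 0*63 + 49 = 0 + 49 = 49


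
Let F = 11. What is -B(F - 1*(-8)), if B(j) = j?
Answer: -19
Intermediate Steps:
-B(F - 1*(-8)) = -(11 - 1*(-8)) = -(11 + 8) = -1*19 = -19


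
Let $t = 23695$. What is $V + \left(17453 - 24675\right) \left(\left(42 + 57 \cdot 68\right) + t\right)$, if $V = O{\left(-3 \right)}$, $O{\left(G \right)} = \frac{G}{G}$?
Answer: $-199421085$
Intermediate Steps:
$O{\left(G \right)} = 1$
$V = 1$
$V + \left(17453 - 24675\right) \left(\left(42 + 57 \cdot 68\right) + t\right) = 1 + \left(17453 - 24675\right) \left(\left(42 + 57 \cdot 68\right) + 23695\right) = 1 - 7222 \left(\left(42 + 3876\right) + 23695\right) = 1 - 7222 \left(3918 + 23695\right) = 1 - 199421086 = -199421085$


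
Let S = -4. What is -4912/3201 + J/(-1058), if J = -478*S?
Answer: -5658604/1693329 ≈ -3.3417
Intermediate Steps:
J = 1912 (J = -478*(-4) = 1912)
-4912/3201 + J/(-1058) = -4912/3201 + 1912/(-1058) = -4912*1/3201 + 1912*(-1/1058) = -4912/3201 - 956/529 = -5658604/1693329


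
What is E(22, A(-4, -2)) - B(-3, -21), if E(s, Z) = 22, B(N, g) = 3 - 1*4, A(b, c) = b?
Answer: 23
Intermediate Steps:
B(N, g) = -1 (B(N, g) = 3 - 4 = -1)
E(22, A(-4, -2)) - B(-3, -21) = 22 - 1*(-1) = 22 + 1 = 23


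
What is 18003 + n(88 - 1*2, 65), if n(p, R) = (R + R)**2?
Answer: 34903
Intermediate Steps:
n(p, R) = 4*R**2 (n(p, R) = (2*R)**2 = 4*R**2)
18003 + n(88 - 1*2, 65) = 18003 + 4*65**2 = 18003 + 4*4225 = 18003 + 16900 = 34903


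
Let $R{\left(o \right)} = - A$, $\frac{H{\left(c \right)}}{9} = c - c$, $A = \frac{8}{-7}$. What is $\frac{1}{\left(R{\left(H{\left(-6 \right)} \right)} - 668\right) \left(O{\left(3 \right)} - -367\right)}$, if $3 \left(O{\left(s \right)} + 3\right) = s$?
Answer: $- \frac{7}{1703820} \approx -4.1084 \cdot 10^{-6}$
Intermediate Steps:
$O{\left(s \right)} = -3 + \frac{s}{3}$
$A = - \frac{8}{7}$ ($A = 8 \left(- \frac{1}{7}\right) = - \frac{8}{7} \approx -1.1429$)
$H{\left(c \right)} = 0$ ($H{\left(c \right)} = 9 \left(c - c\right) = 9 \cdot 0 = 0$)
$R{\left(o \right)} = \frac{8}{7}$ ($R{\left(o \right)} = \left(-1\right) \left(- \frac{8}{7}\right) = \frac{8}{7}$)
$\frac{1}{\left(R{\left(H{\left(-6 \right)} \right)} - 668\right) \left(O{\left(3 \right)} - -367\right)} = \frac{1}{\left(\frac{8}{7} - 668\right) \left(\left(-3 + \frac{1}{3} \cdot 3\right) - -367\right)} = \frac{1}{\left(- \frac{4668}{7}\right) \left(\left(-3 + 1\right) + 367\right)} = \frac{1}{\left(- \frac{4668}{7}\right) \left(-2 + 367\right)} = \frac{1}{\left(- \frac{4668}{7}\right) 365} = \frac{1}{- \frac{1703820}{7}} = - \frac{7}{1703820}$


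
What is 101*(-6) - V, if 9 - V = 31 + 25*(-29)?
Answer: -1309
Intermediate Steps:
V = 703 (V = 9 - (31 + 25*(-29)) = 9 - (31 - 725) = 9 - 1*(-694) = 9 + 694 = 703)
101*(-6) - V = 101*(-6) - 1*703 = -606 - 703 = -1309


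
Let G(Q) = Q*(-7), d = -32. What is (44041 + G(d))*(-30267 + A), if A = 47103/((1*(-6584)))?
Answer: -8823122497215/6584 ≈ -1.3401e+9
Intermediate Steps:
G(Q) = -7*Q
A = -47103/6584 (A = 47103/(-6584) = 47103*(-1/6584) = -47103/6584 ≈ -7.1542)
(44041 + G(d))*(-30267 + A) = (44041 - 7*(-32))*(-30267 - 47103/6584) = (44041 + 224)*(-199325031/6584) = 44265*(-199325031/6584) = -8823122497215/6584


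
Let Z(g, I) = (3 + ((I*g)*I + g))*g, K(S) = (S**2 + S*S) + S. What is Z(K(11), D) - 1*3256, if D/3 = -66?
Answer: 2509470348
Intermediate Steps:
D = -198 (D = 3*(-66) = -198)
K(S) = S + 2*S**2 (K(S) = (S**2 + S**2) + S = 2*S**2 + S = S + 2*S**2)
Z(g, I) = g*(3 + g + g*I**2) (Z(g, I) = (3 + (g*I**2 + g))*g = (3 + (g + g*I**2))*g = (3 + g + g*I**2)*g = g*(3 + g + g*I**2))
Z(K(11), D) - 1*3256 = (11*(1 + 2*11))*(3 + 11*(1 + 2*11) + (11*(1 + 2*11))*(-198)**2) - 1*3256 = (11*(1 + 22))*(3 + 11*(1 + 22) + (11*(1 + 22))*39204) - 3256 = (11*23)*(3 + 11*23 + (11*23)*39204) - 3256 = 253*(3 + 253 + 253*39204) - 3256 = 253*(3 + 253 + 9918612) - 3256 = 253*9918868 - 3256 = 2509473604 - 3256 = 2509470348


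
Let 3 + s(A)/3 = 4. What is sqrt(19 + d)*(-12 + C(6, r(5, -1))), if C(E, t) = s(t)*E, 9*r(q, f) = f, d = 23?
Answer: 6*sqrt(42) ≈ 38.884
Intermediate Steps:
r(q, f) = f/9
s(A) = 3 (s(A) = -9 + 3*4 = -9 + 12 = 3)
C(E, t) = 3*E
sqrt(19 + d)*(-12 + C(6, r(5, -1))) = sqrt(19 + 23)*(-12 + 3*6) = sqrt(42)*(-12 + 18) = sqrt(42)*6 = 6*sqrt(42)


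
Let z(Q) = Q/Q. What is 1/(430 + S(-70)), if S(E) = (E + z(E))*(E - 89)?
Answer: 1/11401 ≈ 8.7712e-5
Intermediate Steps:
z(Q) = 1
S(E) = (1 + E)*(-89 + E) (S(E) = (E + 1)*(E - 89) = (1 + E)*(-89 + E))
1/(430 + S(-70)) = 1/(430 + (-89 + (-70)**2 - 88*(-70))) = 1/(430 + (-89 + 4900 + 6160)) = 1/(430 + 10971) = 1/11401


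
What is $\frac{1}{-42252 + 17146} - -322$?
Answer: $\frac{8084131}{25106} \approx 322.0$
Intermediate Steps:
$\frac{1}{-42252 + 17146} - -322 = \frac{1}{-25106} + 322 = - \frac{1}{25106} + 322 = \frac{8084131}{25106}$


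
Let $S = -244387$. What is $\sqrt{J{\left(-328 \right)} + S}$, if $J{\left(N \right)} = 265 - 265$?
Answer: $i \sqrt{244387} \approx 494.35 i$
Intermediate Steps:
$J{\left(N \right)} = 0$ ($J{\left(N \right)} = 265 - 265 = 0$)
$\sqrt{J{\left(-328 \right)} + S} = \sqrt{0 - 244387} = \sqrt{-244387} = i \sqrt{244387}$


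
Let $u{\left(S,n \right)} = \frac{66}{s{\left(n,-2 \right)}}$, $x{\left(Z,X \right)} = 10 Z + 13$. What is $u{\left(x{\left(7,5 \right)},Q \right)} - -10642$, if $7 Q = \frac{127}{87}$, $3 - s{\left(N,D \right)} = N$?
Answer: $\frac{9065797}{850} \approx 10666.0$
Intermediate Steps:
$x{\left(Z,X \right)} = 13 + 10 Z$
$s{\left(N,D \right)} = 3 - N$
$Q = \frac{127}{609}$ ($Q = \frac{127 \cdot \frac{1}{87}}{7} = \frac{1}{7} \cdot \frac{127}{87} = \frac{127}{609} \approx 0.20854$)
$u{\left(S,n \right)} = \frac{66}{3 - n}$
$u{\left(x{\left(7,5 \right)},Q \right)} - -10642 = - \frac{66}{-3 + \frac{127}{609}} - -10642 = - \frac{66}{- \frac{1700}{609}} + 10642 = \left(-66\right) \left(- \frac{609}{1700}\right) + 10642 = \frac{20097}{850} + 10642 = \frac{9065797}{850}$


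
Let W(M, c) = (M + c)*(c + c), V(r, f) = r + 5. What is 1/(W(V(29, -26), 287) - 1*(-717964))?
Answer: 1/902218 ≈ 1.1084e-6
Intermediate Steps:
V(r, f) = 5 + r
W(M, c) = 2*c*(M + c) (W(M, c) = (M + c)*(2*c) = 2*c*(M + c))
1/(W(V(29, -26), 287) - 1*(-717964)) = 1/(2*287*((5 + 29) + 287) - 1*(-717964)) = 1/(2*287*(34 + 287) + 717964) = 1/(2*287*321 + 717964) = 1/(184254 + 717964) = 1/902218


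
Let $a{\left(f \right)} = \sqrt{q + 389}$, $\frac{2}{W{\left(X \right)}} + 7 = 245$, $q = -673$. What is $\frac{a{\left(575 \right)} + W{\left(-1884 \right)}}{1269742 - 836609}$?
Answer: $\frac{1}{51542827} + \frac{2 i \sqrt{71}}{433133} \approx 1.9401 \cdot 10^{-8} + 3.8908 \cdot 10^{-5} i$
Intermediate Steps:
$W{\left(X \right)} = \frac{1}{119}$ ($W{\left(X \right)} = \frac{2}{-7 + 245} = \frac{2}{238} = 2 \cdot \frac{1}{238} = \frac{1}{119}$)
$a{\left(f \right)} = 2 i \sqrt{71}$ ($a{\left(f \right)} = \sqrt{-673 + 389} = \sqrt{-284} = 2 i \sqrt{71}$)
$\frac{a{\left(575 \right)} + W{\left(-1884 \right)}}{1269742 - 836609} = \frac{2 i \sqrt{71} + \frac{1}{119}}{1269742 - 836609} = \frac{\frac{1}{119} + 2 i \sqrt{71}}{433133} = \left(\frac{1}{119} + 2 i \sqrt{71}\right) \frac{1}{433133} = \frac{1}{51542827} + \frac{2 i \sqrt{71}}{433133}$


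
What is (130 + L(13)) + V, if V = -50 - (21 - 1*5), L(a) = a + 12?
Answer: 89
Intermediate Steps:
L(a) = 12 + a
V = -66 (V = -50 - (21 - 5) = -50 - 1*16 = -50 - 16 = -66)
(130 + L(13)) + V = (130 + (12 + 13)) - 66 = (130 + 25) - 66 = 155 - 66 = 89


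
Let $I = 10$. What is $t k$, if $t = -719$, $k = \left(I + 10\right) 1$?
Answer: $-14380$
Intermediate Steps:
$k = 20$ ($k = \left(10 + 10\right) 1 = 20 \cdot 1 = 20$)
$t k = \left(-719\right) 20 = -14380$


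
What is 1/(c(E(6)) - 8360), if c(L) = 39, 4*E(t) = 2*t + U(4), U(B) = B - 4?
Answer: -1/8321 ≈ -0.00012018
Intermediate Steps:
U(B) = -4 + B
E(t) = t/2 (E(t) = (2*t + (-4 + 4))/4 = (2*t + 0)/4 = (2*t)/4 = t/2)
1/(c(E(6)) - 8360) = 1/(39 - 8360) = 1/(-8321) = -1/8321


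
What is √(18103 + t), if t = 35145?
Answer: 64*√13 ≈ 230.76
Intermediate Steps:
√(18103 + t) = √(18103 + 35145) = √53248 = 64*√13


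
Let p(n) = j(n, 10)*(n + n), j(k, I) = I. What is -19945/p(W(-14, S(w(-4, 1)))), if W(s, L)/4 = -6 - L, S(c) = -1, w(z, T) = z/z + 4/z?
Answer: 3989/80 ≈ 49.862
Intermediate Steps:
w(z, T) = 1 + 4/z
W(s, L) = -24 - 4*L (W(s, L) = 4*(-6 - L) = -24 - 4*L)
p(n) = 20*n (p(n) = 10*(n + n) = 10*(2*n) = 20*n)
-19945/p(W(-14, S(w(-4, 1)))) = -19945*1/(20*(-24 - 4*(-1))) = -19945*1/(20*(-24 + 4)) = -19945/(20*(-20)) = -19945/(-400) = -19945*(-1/400) = 3989/80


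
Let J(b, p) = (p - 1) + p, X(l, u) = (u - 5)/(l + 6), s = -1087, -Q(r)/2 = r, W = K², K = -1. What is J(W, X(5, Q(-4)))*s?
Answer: 5435/11 ≈ 494.09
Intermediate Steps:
W = 1 (W = (-1)² = 1)
Q(r) = -2*r
X(l, u) = (-5 + u)/(6 + l)
J(b, p) = -1 + 2*p (J(b, p) = (-1 + p) + p = -1 + 2*p)
J(W, X(5, Q(-4)))*s = (-1 + 2*((-5 - 2*(-4))/(6 + 5)))*(-1087) = (-1 + 2*((-5 + 8)/11))*(-1087) = (-1 + 2*((1/11)*3))*(-1087) = (-1 + 2*(3/11))*(-1087) = (-1 + 6/11)*(-1087) = -5/11*(-1087) = 5435/11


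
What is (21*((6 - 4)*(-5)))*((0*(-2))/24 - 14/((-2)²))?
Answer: 735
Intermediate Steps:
(21*((6 - 4)*(-5)))*((0*(-2))/24 - 14/((-2)²)) = (21*(2*(-5)))*(0*(1/24) - 14/4) = (21*(-10))*(0 - 14*¼) = -210*(0 - 7/2) = -210*(-7/2) = 735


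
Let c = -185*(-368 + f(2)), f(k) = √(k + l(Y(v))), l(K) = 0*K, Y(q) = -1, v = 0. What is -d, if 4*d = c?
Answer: -17020 + 185*√2/4 ≈ -16955.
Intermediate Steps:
l(K) = 0
f(k) = √k (f(k) = √(k + 0) = √k)
c = 68080 - 185*√2 (c = -185*(-368 + √2) = 68080 - 185*√2 ≈ 67818.)
d = 17020 - 185*√2/4 (d = (68080 - 185*√2)/4 = 17020 - 185*√2/4 ≈ 16955.)
-d = -(17020 - 185*√2/4) = -17020 + 185*√2/4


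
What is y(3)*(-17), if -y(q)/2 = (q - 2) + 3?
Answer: 136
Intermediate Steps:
y(q) = -2 - 2*q (y(q) = -2*((q - 2) + 3) = -2*((-2 + q) + 3) = -2*(1 + q) = -2 - 2*q)
y(3)*(-17) = (-2 - 2*3)*(-17) = (-2 - 6)*(-17) = -8*(-17) = 136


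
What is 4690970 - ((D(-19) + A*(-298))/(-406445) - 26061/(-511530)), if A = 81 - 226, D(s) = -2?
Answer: 3824682376246469/815328670 ≈ 4.6910e+6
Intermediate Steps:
A = -145
4690970 - ((D(-19) + A*(-298))/(-406445) - 26061/(-511530)) = 4690970 - ((-2 - 145*(-298))/(-406445) - 26061/(-511530)) = 4690970 - ((-2 + 43210)*(-1/406445) - 26061*(-1/511530)) = 4690970 - (43208*(-1/406445) + 511/10030) = 4690970 - (-43208/406445 + 511/10030) = 4690970 - 1*(-45136569/815328670) = 4690970 + 45136569/815328670 = 3824682376246469/815328670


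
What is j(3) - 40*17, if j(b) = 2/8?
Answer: -2719/4 ≈ -679.75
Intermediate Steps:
j(b) = ¼ (j(b) = 2*(⅛) = ¼)
j(3) - 40*17 = ¼ - 40*17 = ¼ - 680 = -2719/4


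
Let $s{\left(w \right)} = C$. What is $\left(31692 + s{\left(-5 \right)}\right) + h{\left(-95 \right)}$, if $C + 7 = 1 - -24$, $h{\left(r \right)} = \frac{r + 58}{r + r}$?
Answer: $\frac{6024937}{190} \approx 31710.0$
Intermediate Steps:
$h{\left(r \right)} = \frac{58 + r}{2 r}$
$C = 18$ ($C = -7 + \left(1 - -24\right) = -7 + \left(1 + 24\right) = -7 + 25 = 18$)
$s{\left(w \right)} = 18$
$\left(31692 + s{\left(-5 \right)}\right) + h{\left(-95 \right)} = \left(31692 + 18\right) + \frac{58 - 95}{2 \left(-95\right)} = 31710 + \frac{1}{2} \left(- \frac{1}{95}\right) \left(-37\right) = 31710 + \frac{37}{190} = \frac{6024937}{190}$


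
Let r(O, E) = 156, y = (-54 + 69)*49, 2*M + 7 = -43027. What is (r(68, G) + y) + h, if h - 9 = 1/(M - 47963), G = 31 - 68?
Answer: 62531999/69480 ≈ 900.00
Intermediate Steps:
M = -21517 (M = -7/2 + (½)*(-43027) = -7/2 - 43027/2 = -21517)
G = -37
y = 735 (y = 15*49 = 735)
h = 625319/69480 (h = 9 + 1/(-21517 - 47963) = 9 + 1/(-69480) = 9 - 1/69480 = 625319/69480 ≈ 9.0000)
(r(68, G) + y) + h = (156 + 735) + 625319/69480 = 891 + 625319/69480 = 62531999/69480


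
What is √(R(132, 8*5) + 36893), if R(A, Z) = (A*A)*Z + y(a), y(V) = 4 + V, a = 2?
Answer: √733859 ≈ 856.66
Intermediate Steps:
R(A, Z) = 6 + Z*A² (R(A, Z) = (A*A)*Z + (4 + 2) = A²*Z + 6 = Z*A² + 6 = 6 + Z*A²)
√(R(132, 8*5) + 36893) = √((6 + (8*5)*132²) + 36893) = √((6 + 40*17424) + 36893) = √((6 + 696960) + 36893) = √(696966 + 36893) = √733859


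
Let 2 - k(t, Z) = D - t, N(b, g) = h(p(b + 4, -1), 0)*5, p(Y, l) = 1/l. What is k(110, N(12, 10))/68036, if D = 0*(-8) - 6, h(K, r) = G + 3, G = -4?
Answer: 59/34018 ≈ 0.0017344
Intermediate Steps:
h(K, r) = -1 (h(K, r) = -4 + 3 = -1)
N(b, g) = -5 (N(b, g) = -1*5 = -5)
D = -6 (D = 0 - 6 = -6)
k(t, Z) = 8 + t (k(t, Z) = 2 - (-6 - t) = 2 + (6 + t) = 8 + t)
k(110, N(12, 10))/68036 = (8 + 110)/68036 = 118*(1/68036) = 59/34018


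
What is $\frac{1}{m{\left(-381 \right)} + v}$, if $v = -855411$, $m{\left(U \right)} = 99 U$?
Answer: $- \frac{1}{893130} \approx -1.1197 \cdot 10^{-6}$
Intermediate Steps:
$\frac{1}{m{\left(-381 \right)} + v} = \frac{1}{99 \left(-381\right) - 855411} = \frac{1}{-37719 - 855411} = \frac{1}{-893130} = - \frac{1}{893130}$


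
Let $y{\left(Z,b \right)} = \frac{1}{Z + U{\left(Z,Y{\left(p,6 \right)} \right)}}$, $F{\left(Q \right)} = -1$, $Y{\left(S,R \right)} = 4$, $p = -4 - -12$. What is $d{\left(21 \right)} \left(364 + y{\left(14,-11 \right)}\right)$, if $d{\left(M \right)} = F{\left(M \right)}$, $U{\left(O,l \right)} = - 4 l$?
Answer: $- \frac{727}{2} \approx -363.5$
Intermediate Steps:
$p = 8$ ($p = -4 + 12 = 8$)
$y{\left(Z,b \right)} = \frac{1}{-16 + Z}$ ($y{\left(Z,b \right)} = \frac{1}{Z - 16} = \frac{1}{-16 + Z}$)
$d{\left(M \right)} = -1$
$d{\left(21 \right)} \left(364 + y{\left(14,-11 \right)}\right) = - (364 + \frac{1}{-16 + 14}) = - (364 + \frac{1}{-2}) = - (364 - \frac{1}{2}) = \left(-1\right) \frac{727}{2} = - \frac{727}{2}$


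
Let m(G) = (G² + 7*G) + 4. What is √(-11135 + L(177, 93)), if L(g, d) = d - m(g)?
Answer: 3*I*√4846 ≈ 208.84*I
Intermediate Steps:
m(G) = 4 + G² + 7*G
L(g, d) = -4 + d - g² - 7*g (L(g, d) = d - (4 + g² + 7*g) = d + (-4 - g² - 7*g) = -4 + d - g² - 7*g)
√(-11135 + L(177, 93)) = √(-11135 + (-4 + 93 - 1*177² - 7*177)) = √(-11135 + (-4 + 93 - 1*31329 - 1239)) = √(-11135 + (-4 + 93 - 31329 - 1239)) = √(-11135 - 32479) = √(-43614) = 3*I*√4846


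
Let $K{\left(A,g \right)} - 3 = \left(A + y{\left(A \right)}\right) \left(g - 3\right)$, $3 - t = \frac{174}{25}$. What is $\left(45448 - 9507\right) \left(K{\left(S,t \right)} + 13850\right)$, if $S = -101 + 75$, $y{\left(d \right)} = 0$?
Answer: $\frac{12609863909}{25} \approx 5.0439 \cdot 10^{8}$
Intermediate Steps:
$t = - \frac{99}{25}$ ($t = 3 - \frac{174}{25} = - \frac{99}{25} \approx -3.96$)
$S = -26$
$K{\left(A,g \right)} = 3 + A \left(-3 + g\right)$ ($K{\left(A,g \right)} = 3 + \left(A + 0\right) \left(g - 3\right) = 3 + A \left(-3 + g\right)$)
$\left(45448 - 9507\right) \left(K{\left(S,t \right)} + 13850\right) = \left(45448 - 9507\right) \left(\left(3 - -78 - - \frac{2574}{25}\right) + 13850\right) = 35941 \left(\left(3 + 78 + \frac{2574}{25}\right) + 13850\right) = 35941 \left(\frac{4599}{25} + 13850\right) = 35941 \cdot \frac{350849}{25} = \frac{12609863909}{25}$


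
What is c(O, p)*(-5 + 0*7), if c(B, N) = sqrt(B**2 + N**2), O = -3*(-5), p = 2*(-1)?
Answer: -5*sqrt(229) ≈ -75.664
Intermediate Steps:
p = -2
O = 15
c(O, p)*(-5 + 0*7) = sqrt(15**2 + (-2)**2)*(-5 + 0*7) = sqrt(225 + 4)*(-5 + 0) = sqrt(229)*(-5) = -5*sqrt(229)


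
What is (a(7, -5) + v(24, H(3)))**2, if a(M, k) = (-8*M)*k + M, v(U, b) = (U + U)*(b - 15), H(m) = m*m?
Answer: 1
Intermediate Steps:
H(m) = m**2
v(U, b) = 2*U*(-15 + b) (v(U, b) = (2*U)*(-15 + b) = 2*U*(-15 + b))
a(M, k) = M - 8*M*k (a(M, k) = -8*M*k + M = M - 8*M*k)
(a(7, -5) + v(24, H(3)))**2 = (7*(1 - 8*(-5)) + 2*24*(-15 + 3**2))**2 = (7*(1 + 40) + 2*24*(-15 + 9))**2 = (7*41 + 2*24*(-6))**2 = (287 - 288)**2 = (-1)**2 = 1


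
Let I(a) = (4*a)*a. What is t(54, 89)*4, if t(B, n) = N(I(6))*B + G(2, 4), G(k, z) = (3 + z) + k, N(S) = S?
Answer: 31140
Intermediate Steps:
I(a) = 4*a**2
G(k, z) = 3 + k + z
t(B, n) = 9 + 144*B (t(B, n) = (4*6**2)*B + (3 + 2 + 4) = (4*36)*B + 9 = 144*B + 9 = 9 + 144*B)
t(54, 89)*4 = (9 + 144*54)*4 = (9 + 7776)*4 = 7785*4 = 31140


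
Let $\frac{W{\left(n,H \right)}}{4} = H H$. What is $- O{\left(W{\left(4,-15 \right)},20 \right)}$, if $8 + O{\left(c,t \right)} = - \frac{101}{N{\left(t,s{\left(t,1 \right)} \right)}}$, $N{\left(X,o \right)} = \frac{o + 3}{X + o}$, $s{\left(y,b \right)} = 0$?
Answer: $\frac{2044}{3} \approx 681.33$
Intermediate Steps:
$W{\left(n,H \right)} = 4 H^{2}$ ($W{\left(n,H \right)} = 4 H H = 4 H^{2}$)
$N{\left(X,o \right)} = \frac{3 + o}{X + o}$
$O{\left(c,t \right)} = -8 - \frac{101 t}{3}$ ($O{\left(c,t \right)} = -8 - \frac{101}{\frac{1}{t + 0} \left(3 + 0\right)} = -8 - \frac{101}{\frac{1}{t} 3} = -8 - \frac{101}{3 \frac{1}{t}} = -8 - 101 \frac{t}{3} = -8 - \frac{101 t}{3}$)
$- O{\left(W{\left(4,-15 \right)},20 \right)} = - (-8 - \frac{2020}{3}) = \left(-1\right) \left(- \frac{2044}{3}\right) = \frac{2044}{3}$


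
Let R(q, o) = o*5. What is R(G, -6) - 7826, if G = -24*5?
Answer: -7856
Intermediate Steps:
G = -120
R(q, o) = 5*o
R(G, -6) - 7826 = 5*(-6) - 7826 = -30 - 7826 = -7856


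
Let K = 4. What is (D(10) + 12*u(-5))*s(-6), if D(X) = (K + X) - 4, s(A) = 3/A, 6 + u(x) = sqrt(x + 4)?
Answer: 31 - 6*I ≈ 31.0 - 6.0*I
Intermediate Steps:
u(x) = -6 + sqrt(4 + x) (u(x) = -6 + sqrt(x + 4) = -6 + sqrt(4 + x))
D(X) = X (D(X) = (4 + X) - 4 = X)
(D(10) + 12*u(-5))*s(-6) = (10 + 12*(-6 + sqrt(4 - 5)))*(3/(-6)) = (10 + 12*(-6 + sqrt(-1)))*(3*(-1/6)) = (10 + 12*(-6 + I))*(-1/2) = (10 + (-72 + 12*I))*(-1/2) = (-62 + 12*I)*(-1/2) = 31 - 6*I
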